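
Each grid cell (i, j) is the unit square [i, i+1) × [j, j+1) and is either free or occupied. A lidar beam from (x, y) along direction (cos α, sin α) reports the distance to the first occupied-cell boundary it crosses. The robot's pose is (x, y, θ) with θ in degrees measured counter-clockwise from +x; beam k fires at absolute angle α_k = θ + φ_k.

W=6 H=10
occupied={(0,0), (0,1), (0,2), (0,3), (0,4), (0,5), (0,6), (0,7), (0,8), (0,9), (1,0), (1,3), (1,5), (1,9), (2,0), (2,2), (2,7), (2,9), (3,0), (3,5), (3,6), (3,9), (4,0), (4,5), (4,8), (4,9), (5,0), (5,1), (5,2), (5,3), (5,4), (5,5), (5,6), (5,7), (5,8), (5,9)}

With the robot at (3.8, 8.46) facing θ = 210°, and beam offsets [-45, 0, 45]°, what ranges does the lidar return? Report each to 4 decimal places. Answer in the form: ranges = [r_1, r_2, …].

beam 1: φ=-45°, α=165°
  d=(-0.9659,0.2588)  start (3,8)  tX=0.8282 tY=2.0864  stride 1/|dx|=1.0353 1/|dy|=3.8637
    cross x-line → (2,8), t=0.8282
    cross x-line → (1,8), t=1.8635
    cross y-line → (1,9), t=2.0864 (wall)
  → r_1 = 2.0864
beam 2: φ=0°, α=210°
  d=(-0.8660,-0.5000)  start (3,8)  tX=0.9238 tY=0.9200  stride 1/|dx|=1.1547 1/|dy|=2.0000
    cross y-line → (3,7), t=0.9200
    cross x-line → (2,7), t=0.9238 (wall)
  → r_2 = 0.9238
beam 3: φ=45°, α=255°
  d=(-0.2588,-0.9659)  start (3,8)  tX=3.0910 tY=0.4762  stride 1/|dx|=3.8637 1/|dy|=1.0353
    cross y-line → (3,7), t=0.4762
    cross y-line → (3,6), t=1.5115 (wall)
  → r_3 = 1.5115

ranges = [2.0864, 0.9238, 1.5115]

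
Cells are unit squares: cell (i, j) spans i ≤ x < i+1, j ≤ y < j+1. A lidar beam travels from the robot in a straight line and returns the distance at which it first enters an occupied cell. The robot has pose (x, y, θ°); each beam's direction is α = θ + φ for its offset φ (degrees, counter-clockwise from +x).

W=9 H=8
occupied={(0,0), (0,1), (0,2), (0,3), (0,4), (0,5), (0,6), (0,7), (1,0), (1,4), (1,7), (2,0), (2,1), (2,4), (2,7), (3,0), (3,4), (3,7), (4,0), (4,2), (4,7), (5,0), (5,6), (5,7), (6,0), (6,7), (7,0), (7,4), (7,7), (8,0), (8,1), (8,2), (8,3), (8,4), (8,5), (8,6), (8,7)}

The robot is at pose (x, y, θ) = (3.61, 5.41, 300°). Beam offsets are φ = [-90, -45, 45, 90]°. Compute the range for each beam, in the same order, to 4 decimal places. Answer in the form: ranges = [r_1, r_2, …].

ranges = [0.8200, 0.4245, 3.5096, 1.6050]

beam 1: φ=-90°, α=210°
  direction (-0.8660, -0.5000); cell (3,5); t to first gridline: x 0.7044, y 0.8200 (then +1.1547 / +2.0000)
    (2,5) via x @ 0.7044
    (2,4) via y @ 0.8200  # hit
  → r_1 = 0.8200
beam 2: φ=-45°, α=255°
  direction (-0.2588, -0.9659); cell (3,5); t to first gridline: x 2.3569, y 0.4245 (then +3.8637 / +1.0353)
    (3,4) via y @ 0.4245  # hit
  → r_2 = 0.4245
beam 3: φ=45°, α=345°
  direction (0.9659, -0.2588); cell (3,5); t to first gridline: x 0.4038, y 1.5841 (then +1.0353 / +3.8637)
    (4,5) via x @ 0.4038
    (5,5) via x @ 1.4390
    (5,4) via y @ 1.5841
    (6,4) via x @ 2.4743
    (7,4) via x @ 3.5096  # hit
  → r_3 = 3.5096
beam 4: φ=90°, α=30°
  direction (0.8660, 0.5000); cell (3,5); t to first gridline: x 0.4503, y 1.1800 (then +1.1547 / +2.0000)
    (4,5) via x @ 0.4503
    (4,6) via y @ 1.1800
    (5,6) via x @ 1.6050  # hit
  → r_4 = 1.6050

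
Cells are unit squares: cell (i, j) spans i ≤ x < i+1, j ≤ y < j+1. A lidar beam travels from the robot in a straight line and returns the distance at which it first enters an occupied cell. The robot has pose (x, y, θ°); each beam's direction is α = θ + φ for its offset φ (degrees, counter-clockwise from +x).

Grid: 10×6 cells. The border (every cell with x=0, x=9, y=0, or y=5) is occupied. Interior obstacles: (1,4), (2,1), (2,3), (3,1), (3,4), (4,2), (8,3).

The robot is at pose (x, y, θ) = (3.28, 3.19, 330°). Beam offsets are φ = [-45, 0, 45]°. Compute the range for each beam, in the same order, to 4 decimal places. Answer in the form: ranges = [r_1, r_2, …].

beam 1: φ=-45°, α=285°
  cosα=0.2588 sinα=-0.9659 | (3,3) | tMaxX 2.7819 tMaxY 0.1967 | tΔX 3.8637 tΔY 1.0353
    t=0.1967 [y] (3,2)
    t=1.2320 [y] (3,1) — stop
  → r_1 = 1.2320
beam 2: φ=0°, α=330°
  cosα=0.8660 sinα=-0.5000 | (3,3) | tMaxX 0.8314 tMaxY 0.3800 | tΔX 1.1547 tΔY 2.0000
    t=0.3800 [y] (3,2)
    t=0.8314 [x] (4,2) — stop
  → r_2 = 0.8314
beam 3: φ=45°, α=15°
  cosα=0.9659 sinα=0.2588 | (3,3) | tMaxX 0.7454 tMaxY 3.1296 | tΔX 1.0353 tΔY 3.8637
    t=0.7454 [x] (4,3)
    t=1.7807 [x] (5,3)
    t=2.8160 [x] (6,3)
    t=3.1296 [y] (6,4)
    t=3.8512 [x] (7,4)
    t=4.8865 [x] (8,4)
    t=5.9218 [x] (9,4) — stop
  → r_3 = 5.9218

ranges = [1.2320, 0.8314, 5.9218]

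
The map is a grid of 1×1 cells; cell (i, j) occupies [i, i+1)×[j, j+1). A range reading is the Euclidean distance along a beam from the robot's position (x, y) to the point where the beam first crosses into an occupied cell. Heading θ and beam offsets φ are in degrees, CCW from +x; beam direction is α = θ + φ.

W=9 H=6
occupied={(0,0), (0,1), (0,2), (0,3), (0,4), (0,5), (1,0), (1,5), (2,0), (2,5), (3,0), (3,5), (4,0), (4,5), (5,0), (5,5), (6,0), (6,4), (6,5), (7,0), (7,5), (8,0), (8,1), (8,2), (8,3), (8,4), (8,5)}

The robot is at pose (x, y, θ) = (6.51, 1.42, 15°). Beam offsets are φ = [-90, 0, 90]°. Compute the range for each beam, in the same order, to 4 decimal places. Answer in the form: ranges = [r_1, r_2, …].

beam 1: φ=-90°, α=285°
  cosα=0.2588 sinα=-0.9659 | (6,1) | tMaxX 1.8932 tMaxY 0.4348 | tΔX 3.8637 tΔY 1.0353
    t=0.4348 [y] (6,0) — stop
  → r_1 = 0.4348
beam 2: φ=0°, α=15°
  cosα=0.9659 sinα=0.2588 | (6,1) | tMaxX 0.5073 tMaxY 2.2409 | tΔX 1.0353 tΔY 3.8637
    t=0.5073 [x] (7,1)
    t=1.5426 [x] (8,1) — stop
  → r_2 = 1.5426
beam 3: φ=90°, α=105°
  cosα=-0.2588 sinα=0.9659 | (6,1) | tMaxX 1.9705 tMaxY 0.6005 | tΔX 3.8637 tΔY 1.0353
    t=0.6005 [y] (6,2)
    t=1.6357 [y] (6,3)
    t=1.9705 [x] (5,3)
    t=2.6710 [y] (5,4)
    t=3.7063 [y] (5,5) — stop
  → r_3 = 3.7063

ranges = [0.4348, 1.5426, 3.7063]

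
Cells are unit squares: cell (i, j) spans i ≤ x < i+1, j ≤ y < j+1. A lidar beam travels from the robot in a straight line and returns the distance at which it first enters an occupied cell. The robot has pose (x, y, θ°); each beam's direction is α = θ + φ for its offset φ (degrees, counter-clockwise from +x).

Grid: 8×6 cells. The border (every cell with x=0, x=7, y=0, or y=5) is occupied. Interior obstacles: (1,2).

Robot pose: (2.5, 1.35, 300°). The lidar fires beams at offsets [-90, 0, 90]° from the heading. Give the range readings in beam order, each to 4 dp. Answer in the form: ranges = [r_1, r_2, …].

ranges = [0.7000, 0.4041, 5.1962]

beam 1: φ=-90°, α=210°
  direction (-0.8660, -0.5000); cell (2,1); t to first gridline: x 0.5774, y 0.7000 (then +1.1547 / +2.0000)
    (1,1) via x @ 0.5774
    (1,0) via y @ 0.7000  # hit
  → r_1 = 0.7000
beam 2: φ=0°, α=300°
  direction (0.5000, -0.8660); cell (2,1); t to first gridline: x 1.0000, y 0.4041 (then +2.0000 / +1.1547)
    (2,0) via y @ 0.4041  # hit
  → r_2 = 0.4041
beam 3: φ=90°, α=30°
  direction (0.8660, 0.5000); cell (2,1); t to first gridline: x 0.5774, y 1.3000 (then +1.1547 / +2.0000)
    (3,1) via x @ 0.5774
    (3,2) via y @ 1.3000
    (4,2) via x @ 1.7321
    (5,2) via x @ 2.8868
    (5,3) via y @ 3.3000
    (6,3) via x @ 4.0415
    (7,3) via x @ 5.1962  # hit
  → r_3 = 5.1962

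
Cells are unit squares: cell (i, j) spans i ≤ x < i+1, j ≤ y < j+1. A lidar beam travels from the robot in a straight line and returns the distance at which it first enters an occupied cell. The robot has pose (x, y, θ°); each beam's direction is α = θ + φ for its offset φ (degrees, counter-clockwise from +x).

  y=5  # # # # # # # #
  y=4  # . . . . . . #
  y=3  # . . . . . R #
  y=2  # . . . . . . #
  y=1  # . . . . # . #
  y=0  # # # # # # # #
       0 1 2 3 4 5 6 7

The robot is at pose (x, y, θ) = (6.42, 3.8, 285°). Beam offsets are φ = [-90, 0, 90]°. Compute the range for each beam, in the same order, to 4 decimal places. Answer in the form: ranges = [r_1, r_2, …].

beam 1: φ=-90°, α=195°
  direction (-0.9659, -0.2588); cell (6,3); t to first gridline: x 0.4348, y 3.0910 (then +1.0353 / +3.8637)
    (5,3) via x @ 0.4348
    (4,3) via x @ 1.4701
    (3,3) via x @ 2.5054
    (3,2) via y @ 3.0910
    (2,2) via x @ 3.5406
    (1,2) via x @ 4.5759
    (0,2) via x @ 5.6112  # hit
  → r_1 = 5.6112
beam 2: φ=0°, α=285°
  direction (0.2588, -0.9659); cell (6,3); t to first gridline: x 2.2409, y 0.8282 (then +3.8637 / +1.0353)
    (6,2) via y @ 0.8282
    (6,1) via y @ 1.8635
    (7,1) via x @ 2.2409  # hit
  → r_2 = 2.2409
beam 3: φ=90°, α=15°
  direction (0.9659, 0.2588); cell (6,3); t to first gridline: x 0.6005, y 0.7727 (then +1.0353 / +3.8637)
    (7,3) via x @ 0.6005  # hit
  → r_3 = 0.6005

ranges = [5.6112, 2.2409, 0.6005]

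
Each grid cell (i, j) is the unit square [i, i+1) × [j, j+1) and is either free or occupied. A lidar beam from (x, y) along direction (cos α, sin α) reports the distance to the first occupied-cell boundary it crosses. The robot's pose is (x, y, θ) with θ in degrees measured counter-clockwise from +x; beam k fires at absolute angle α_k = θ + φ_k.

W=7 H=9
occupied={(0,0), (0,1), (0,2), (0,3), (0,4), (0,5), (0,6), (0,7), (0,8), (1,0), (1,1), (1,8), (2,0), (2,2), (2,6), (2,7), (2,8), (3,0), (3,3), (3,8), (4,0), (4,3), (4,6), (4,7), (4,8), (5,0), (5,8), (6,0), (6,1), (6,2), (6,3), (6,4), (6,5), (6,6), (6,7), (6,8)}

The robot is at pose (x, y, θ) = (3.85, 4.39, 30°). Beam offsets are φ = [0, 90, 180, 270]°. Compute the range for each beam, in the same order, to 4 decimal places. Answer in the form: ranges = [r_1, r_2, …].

ranges = [2.4826, 1.8591, 0.7800, 0.4503]

beam 1: φ=0°, α=30°
  direction (0.8660, 0.5000); cell (3,4); t to first gridline: x 0.1732, y 1.2200 (then +1.1547 / +2.0000)
    (4,4) via x @ 0.1732
    (4,5) via y @ 1.2200
    (5,5) via x @ 1.3279
    (6,5) via x @ 2.4826  # hit
  → r_1 = 2.4826
beam 2: φ=90°, α=120°
  direction (-0.5000, 0.8660); cell (3,4); t to first gridline: x 1.7000, y 0.7044 (then +2.0000 / +1.1547)
    (3,5) via y @ 0.7044
    (2,5) via x @ 1.7000
    (2,6) via y @ 1.8591  # hit
  → r_2 = 1.8591
beam 3: φ=180°, α=210°
  direction (-0.8660, -0.5000); cell (3,4); t to first gridline: x 0.9815, y 0.7800 (then +1.1547 / +2.0000)
    (3,3) via y @ 0.7800  # hit
  → r_3 = 0.7800
beam 4: φ=270°, α=300°
  direction (0.5000, -0.8660); cell (3,4); t to first gridline: x 0.3000, y 0.4503 (then +2.0000 / +1.1547)
    (4,4) via x @ 0.3000
    (4,3) via y @ 0.4503  # hit
  → r_4 = 0.4503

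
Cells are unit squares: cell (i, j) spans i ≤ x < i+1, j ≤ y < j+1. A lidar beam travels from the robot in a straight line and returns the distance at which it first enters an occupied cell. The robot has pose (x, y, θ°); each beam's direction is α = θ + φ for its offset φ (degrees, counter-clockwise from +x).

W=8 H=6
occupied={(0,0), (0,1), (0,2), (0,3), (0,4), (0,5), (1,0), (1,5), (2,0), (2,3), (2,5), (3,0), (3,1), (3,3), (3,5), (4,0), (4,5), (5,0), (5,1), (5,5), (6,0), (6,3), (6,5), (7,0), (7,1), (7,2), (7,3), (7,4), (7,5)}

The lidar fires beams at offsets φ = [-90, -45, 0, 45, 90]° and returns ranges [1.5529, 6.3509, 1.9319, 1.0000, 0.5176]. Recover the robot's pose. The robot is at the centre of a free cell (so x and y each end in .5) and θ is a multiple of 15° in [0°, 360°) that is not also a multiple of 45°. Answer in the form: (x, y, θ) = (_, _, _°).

Candidates: 19 free-cell centres × 16 headings = 304 poses. Raycast each; keep the one whose scan matches to 4 dp.
  (1.5, 2.5, 210°): beam 1 = 1.0000 ≠ 1.5529 ✗
  (6.5, 1.5, 240°): beam 1 = 0.5774 ≠ 1.5529 ✗
  (6.5, 4.5, 210°): beam 1 = 0.5774 ≠ 1.5529 ✗
  (4.5, 3.5, 120°): beam 1 = 2.8868 ≠ 1.5529 ✗
  …
  (1.5, 1.5, 75°): r_1=1.5529, r_2=6.3509, r_3=1.9319, r_4=1.0000, r_5=0.5176 — all match ✓
Only this pose fits every beam.

(x, y, θ) = (1.5, 1.5, 75°)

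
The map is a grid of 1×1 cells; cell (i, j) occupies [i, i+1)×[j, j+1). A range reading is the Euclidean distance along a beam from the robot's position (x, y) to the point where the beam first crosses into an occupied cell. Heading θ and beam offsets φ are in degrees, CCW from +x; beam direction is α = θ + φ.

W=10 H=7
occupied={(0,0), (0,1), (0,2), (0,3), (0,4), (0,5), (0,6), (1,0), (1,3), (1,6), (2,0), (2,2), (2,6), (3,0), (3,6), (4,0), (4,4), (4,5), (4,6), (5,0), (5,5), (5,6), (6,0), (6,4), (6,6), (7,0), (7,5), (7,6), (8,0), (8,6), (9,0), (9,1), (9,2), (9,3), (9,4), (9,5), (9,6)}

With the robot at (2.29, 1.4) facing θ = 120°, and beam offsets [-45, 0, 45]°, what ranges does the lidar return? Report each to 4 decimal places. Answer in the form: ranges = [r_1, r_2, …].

ranges = [0.6212, 1.8475, 1.3355]

beam 1: φ=-45°, α=75°
  dir = (cos 75°, sin 75°) = (0.2588, 0.9659); from cell (2,1)
  next x-line at t=2.7432, next y-line at t=0.6212; Δt_x=3.8637, Δt_y=1.0353
    y: enter (2,2) at t=0.6212 ← occupied
  → r_1 = 0.6212
beam 2: φ=0°, α=120°
  dir = (cos 120°, sin 120°) = (-0.5000, 0.8660); from cell (2,1)
  next x-line at t=0.5800, next y-line at t=0.6928; Δt_x=2.0000, Δt_y=1.1547
    x: enter (1,1) at t=0.5800
    y: enter (1,2) at t=0.6928
    y: enter (1,3) at t=1.8475 ← occupied
  → r_2 = 1.8475
beam 3: φ=45°, α=165°
  dir = (cos 165°, sin 165°) = (-0.9659, 0.2588); from cell (2,1)
  next x-line at t=0.3002, next y-line at t=2.3182; Δt_x=1.0353, Δt_y=3.8637
    x: enter (1,1) at t=0.3002
    x: enter (0,1) at t=1.3355 ← occupied
  → r_3 = 1.3355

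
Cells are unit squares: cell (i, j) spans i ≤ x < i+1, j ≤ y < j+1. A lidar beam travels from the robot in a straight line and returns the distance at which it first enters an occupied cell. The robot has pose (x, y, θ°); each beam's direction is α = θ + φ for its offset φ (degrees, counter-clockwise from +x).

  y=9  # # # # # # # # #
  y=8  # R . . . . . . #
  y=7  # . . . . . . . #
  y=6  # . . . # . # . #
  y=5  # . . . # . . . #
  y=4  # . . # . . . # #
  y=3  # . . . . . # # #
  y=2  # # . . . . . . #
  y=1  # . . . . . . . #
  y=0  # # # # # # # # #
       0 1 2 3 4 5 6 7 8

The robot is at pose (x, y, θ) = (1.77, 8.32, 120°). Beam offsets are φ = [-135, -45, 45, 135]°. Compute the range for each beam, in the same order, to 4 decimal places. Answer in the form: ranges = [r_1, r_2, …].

beam 1: φ=-135°, α=345°
  dir = (cos 345°, sin 345°) = (0.9659, -0.2588); from cell (1,8)
  next x-line at t=0.2381, next y-line at t=1.2364; Δt_x=1.0353, Δt_y=3.8637
    x: enter (2,8) at t=0.2381
    y: enter (2,7) at t=1.2364
    x: enter (3,7) at t=1.2734
    x: enter (4,7) at t=2.3087
    x: enter (5,7) at t=3.3439
    x: enter (6,7) at t=4.3792
    y: enter (6,6) at t=5.1001 ← occupied
  → r_1 = 5.1001
beam 2: φ=-45°, α=75°
  dir = (cos 75°, sin 75°) = (0.2588, 0.9659); from cell (1,8)
  next x-line at t=0.8887, next y-line at t=0.7040; Δt_x=3.8637, Δt_y=1.0353
    y: enter (1,9) at t=0.7040 ← occupied
  → r_2 = 0.7040
beam 3: φ=45°, α=165°
  dir = (cos 165°, sin 165°) = (-0.9659, 0.2588); from cell (1,8)
  next x-line at t=0.7972, next y-line at t=2.6273; Δt_x=1.0353, Δt_y=3.8637
    x: enter (0,8) at t=0.7972 ← occupied
  → r_3 = 0.7972
beam 4: φ=135°, α=255°
  dir = (cos 255°, sin 255°) = (-0.2588, -0.9659); from cell (1,8)
  next x-line at t=2.9751, next y-line at t=0.3313; Δt_x=3.8637, Δt_y=1.0353
    y: enter (1,7) at t=0.3313
    y: enter (1,6) at t=1.3666
    y: enter (1,5) at t=2.4018
    x: enter (0,5) at t=2.9751 ← occupied
  → r_4 = 2.9751

ranges = [5.1001, 0.7040, 0.7972, 2.9751]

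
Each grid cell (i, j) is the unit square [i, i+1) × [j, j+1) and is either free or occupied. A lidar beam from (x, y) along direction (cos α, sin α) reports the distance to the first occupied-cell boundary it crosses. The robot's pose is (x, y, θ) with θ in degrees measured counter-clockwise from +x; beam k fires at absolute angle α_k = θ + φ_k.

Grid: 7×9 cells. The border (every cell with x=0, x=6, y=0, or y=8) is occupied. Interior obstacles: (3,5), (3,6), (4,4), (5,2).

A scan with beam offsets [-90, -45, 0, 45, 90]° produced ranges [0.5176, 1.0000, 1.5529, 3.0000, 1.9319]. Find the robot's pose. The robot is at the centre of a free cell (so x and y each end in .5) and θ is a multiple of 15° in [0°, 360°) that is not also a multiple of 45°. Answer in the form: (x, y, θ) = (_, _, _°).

(x, y, θ) = (2.5, 7.5, 195°)

Enumerate (i+0.5, j+0.5, θ) over the 31 free cells and 16 admissible headings. For each, cast all 5 beams and compare to the given ranges.
  (1.5, 5.5, 195°): beam 1 = 1.9319 ≠ 0.5176 ✗
  (4.5, 7.5, 120°): beam 1 = 1.0000 ≠ 0.5176 ✗
  (4.5, 5.5, 150°): beam 1 = 2.8868 ≠ 0.5176 ✗
  (1.5, 2.5, 240°): beam 1 = 0.5774 ≠ 0.5176 ✗
  …
  (2.5, 7.5, 195°): r_1=0.5176, r_2=1.0000, r_3=1.5529, r_4=3.0000, r_5=1.9319 — all match ✓
Unique over the lattice → pose = (2.5, 7.5, 195°).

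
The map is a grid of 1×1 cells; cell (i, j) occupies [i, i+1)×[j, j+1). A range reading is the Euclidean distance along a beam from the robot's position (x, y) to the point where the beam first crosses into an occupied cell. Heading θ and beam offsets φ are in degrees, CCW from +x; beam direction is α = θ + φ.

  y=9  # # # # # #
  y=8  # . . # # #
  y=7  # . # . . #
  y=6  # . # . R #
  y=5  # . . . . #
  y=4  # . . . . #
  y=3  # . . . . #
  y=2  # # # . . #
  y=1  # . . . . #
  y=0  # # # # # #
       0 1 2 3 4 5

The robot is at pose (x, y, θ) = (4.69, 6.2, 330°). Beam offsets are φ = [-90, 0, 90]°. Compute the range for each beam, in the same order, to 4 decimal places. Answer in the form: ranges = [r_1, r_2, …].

ranges = [3.6950, 0.3580, 0.6200]

beam 1: φ=-90°, α=240°
  d=(-0.5000,-0.8660)  start (4,6)  tX=1.3800 tY=0.2309  stride 1/|dx|=2.0000 1/|dy|=1.1547
    cross y-line → (4,5), t=0.2309
    cross x-line → (3,5), t=1.3800
    cross y-line → (3,4), t=1.3856
    cross y-line → (3,3), t=2.5403
    cross x-line → (2,3), t=3.3800
    cross y-line → (2,2), t=3.6950 (wall)
  → r_1 = 3.6950
beam 2: φ=0°, α=330°
  d=(0.8660,-0.5000)  start (4,6)  tX=0.3580 tY=0.4000  stride 1/|dx|=1.1547 1/|dy|=2.0000
    cross x-line → (5,6), t=0.3580 (wall)
  → r_2 = 0.3580
beam 3: φ=90°, α=60°
  d=(0.5000,0.8660)  start (4,6)  tX=0.6200 tY=0.9238  stride 1/|dx|=2.0000 1/|dy|=1.1547
    cross x-line → (5,6), t=0.6200 (wall)
  → r_3 = 0.6200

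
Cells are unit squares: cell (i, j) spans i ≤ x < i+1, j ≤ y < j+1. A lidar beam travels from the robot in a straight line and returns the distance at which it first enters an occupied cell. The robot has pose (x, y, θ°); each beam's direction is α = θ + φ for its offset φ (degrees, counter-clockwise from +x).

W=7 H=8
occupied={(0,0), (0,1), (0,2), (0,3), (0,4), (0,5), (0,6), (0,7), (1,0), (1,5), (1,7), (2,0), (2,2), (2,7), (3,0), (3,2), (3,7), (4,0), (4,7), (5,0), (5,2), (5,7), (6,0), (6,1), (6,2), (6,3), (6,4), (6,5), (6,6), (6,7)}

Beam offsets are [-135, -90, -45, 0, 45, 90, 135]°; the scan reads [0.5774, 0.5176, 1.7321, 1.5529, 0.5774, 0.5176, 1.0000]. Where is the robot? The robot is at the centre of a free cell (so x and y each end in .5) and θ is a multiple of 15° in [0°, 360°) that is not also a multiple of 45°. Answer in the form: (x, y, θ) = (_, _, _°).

(x, y, θ) = (2.5, 1.5, 195°)

Enumerate (i+0.5, j+0.5, θ) over the 26 free cells and 16 admissible headings. For each, cast all 7 beams and compare to the given ranges.
  (4.5, 6.5, 285°): beam 1 = 1.0000 ≠ 0.5774 ✗
  (4.5, 2.5, 300°): beam 1 = 0.5176 ≠ 0.5774 ✗
  (4.5, 3.5, 285°): beam 1 = 3.0000 ≠ 0.5774 ✗
  (1.5, 3.5, 195°): beam 1 = 4.0415 ≠ 0.5774 ✗
  …
  (2.5, 1.5, 195°): r_1=0.5774, r_2=0.5176, r_3=1.7321, r_4=1.5529, r_5=0.5774, r_6=0.5176, r_7=1.0000 — all match ✓
No second candidate reproduces the full scan.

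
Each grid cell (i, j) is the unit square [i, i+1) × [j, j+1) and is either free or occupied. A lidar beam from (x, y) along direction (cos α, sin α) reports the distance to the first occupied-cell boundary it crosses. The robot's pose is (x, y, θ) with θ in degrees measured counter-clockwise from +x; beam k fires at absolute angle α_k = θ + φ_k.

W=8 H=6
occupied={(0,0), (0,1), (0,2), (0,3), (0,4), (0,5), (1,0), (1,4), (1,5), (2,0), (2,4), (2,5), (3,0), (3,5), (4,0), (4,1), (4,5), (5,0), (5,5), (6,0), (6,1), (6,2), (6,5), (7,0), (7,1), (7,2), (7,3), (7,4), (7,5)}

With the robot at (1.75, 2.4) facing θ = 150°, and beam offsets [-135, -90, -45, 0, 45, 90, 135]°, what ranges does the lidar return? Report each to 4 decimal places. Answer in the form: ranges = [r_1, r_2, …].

ranges = [5.4352, 1.8475, 1.6564, 0.8660, 0.7765, 1.5000, 1.4494]

beam 1: φ=-135°, α=15°
  dir = (cos 15°, sin 15°) = (0.9659, 0.2588); from cell (1,2)
  next x-line at t=0.2588, next y-line at t=2.3182; Δt_x=1.0353, Δt_y=3.8637
    x: enter (2,2) at t=0.2588
    x: enter (3,2) at t=1.2941
    y: enter (3,3) at t=2.3182
    x: enter (4,3) at t=2.3294
    x: enter (5,3) at t=3.3646
    x: enter (6,3) at t=4.3999
    x: enter (7,3) at t=5.4352 ← occupied
  → r_1 = 5.4352
beam 2: φ=-90°, α=60°
  dir = (cos 60°, sin 60°) = (0.5000, 0.8660); from cell (1,2)
  next x-line at t=0.5000, next y-line at t=0.6928; Δt_x=2.0000, Δt_y=1.1547
    x: enter (2,2) at t=0.5000
    y: enter (2,3) at t=0.6928
    y: enter (2,4) at t=1.8475 ← occupied
  → r_2 = 1.8475
beam 3: φ=-45°, α=105°
  dir = (cos 105°, sin 105°) = (-0.2588, 0.9659); from cell (1,2)
  next x-line at t=2.8978, next y-line at t=0.6212; Δt_x=3.8637, Δt_y=1.0353
    y: enter (1,3) at t=0.6212
    y: enter (1,4) at t=1.6564 ← occupied
  → r_3 = 1.6564
beam 4: φ=0°, α=150°
  dir = (cos 150°, sin 150°) = (-0.8660, 0.5000); from cell (1,2)
  next x-line at t=0.8660, next y-line at t=1.2000; Δt_x=1.1547, Δt_y=2.0000
    x: enter (0,2) at t=0.8660 ← occupied
  → r_4 = 0.8660
beam 5: φ=45°, α=195°
  dir = (cos 195°, sin 195°) = (-0.9659, -0.2588); from cell (1,2)
  next x-line at t=0.7765, next y-line at t=1.5455; Δt_x=1.0353, Δt_y=3.8637
    x: enter (0,2) at t=0.7765 ← occupied
  → r_5 = 0.7765
beam 6: φ=90°, α=240°
  dir = (cos 240°, sin 240°) = (-0.5000, -0.8660); from cell (1,2)
  next x-line at t=1.5000, next y-line at t=0.4619; Δt_x=2.0000, Δt_y=1.1547
    y: enter (1,1) at t=0.4619
    x: enter (0,1) at t=1.5000 ← occupied
  → r_6 = 1.5000
beam 7: φ=135°, α=285°
  dir = (cos 285°, sin 285°) = (0.2588, -0.9659); from cell (1,2)
  next x-line at t=0.9659, next y-line at t=0.4141; Δt_x=3.8637, Δt_y=1.0353
    y: enter (1,1) at t=0.4141
    x: enter (2,1) at t=0.9659
    y: enter (2,0) at t=1.4494 ← occupied
  → r_7 = 1.4494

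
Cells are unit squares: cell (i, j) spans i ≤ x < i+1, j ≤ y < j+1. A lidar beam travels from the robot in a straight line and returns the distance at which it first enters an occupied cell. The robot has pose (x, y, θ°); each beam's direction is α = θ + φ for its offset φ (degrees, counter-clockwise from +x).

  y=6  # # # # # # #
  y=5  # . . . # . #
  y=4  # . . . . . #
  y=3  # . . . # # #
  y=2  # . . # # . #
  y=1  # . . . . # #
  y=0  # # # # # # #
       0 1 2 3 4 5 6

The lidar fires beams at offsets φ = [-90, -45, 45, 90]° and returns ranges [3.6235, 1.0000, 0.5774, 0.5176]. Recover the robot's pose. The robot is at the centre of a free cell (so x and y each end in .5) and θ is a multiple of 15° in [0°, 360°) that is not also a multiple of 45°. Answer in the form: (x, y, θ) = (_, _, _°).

Enumerate (i+0.5, j+0.5, θ) over the 19 free cells and 16 admissible headings. For each, cast all 4 beams and compare to the given ranges.
  (2.5, 1.5, 75°): beam 1 = 1.9319 ≠ 3.6235 ✗
  (5.5, 5.5, 15°): beam 1 = 1.5529 ≠ 3.6235 ✗
  (3.5, 5.5, 255°): beam 1 = 1.9319 ≠ 3.6235 ✗
  (1.5, 3.5, 60°): beam 1 = 1.7321 ≠ 3.6235 ✗
  …
  (4.5, 1.5, 255°): r_1=3.6235, r_2=1.0000, r_3=0.5774, r_4=0.5176 — all match ✓
Only this pose fits every beam.

(x, y, θ) = (4.5, 1.5, 255°)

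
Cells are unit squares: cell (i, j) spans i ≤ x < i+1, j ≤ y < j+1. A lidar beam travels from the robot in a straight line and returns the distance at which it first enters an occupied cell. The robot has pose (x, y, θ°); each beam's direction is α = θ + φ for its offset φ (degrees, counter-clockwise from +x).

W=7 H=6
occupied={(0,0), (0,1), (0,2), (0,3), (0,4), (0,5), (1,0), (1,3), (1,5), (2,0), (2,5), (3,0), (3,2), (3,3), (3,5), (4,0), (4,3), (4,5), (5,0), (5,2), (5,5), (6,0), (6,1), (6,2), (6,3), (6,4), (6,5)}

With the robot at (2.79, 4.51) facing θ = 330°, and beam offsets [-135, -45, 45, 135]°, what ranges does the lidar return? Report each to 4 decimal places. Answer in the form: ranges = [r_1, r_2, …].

ranges = [1.8531, 0.8114, 1.8932, 0.5073]

beam 1: φ=-135°, α=195°
  direction (-0.9659, -0.2588); cell (2,4); t to first gridline: x 0.8179, y 1.9705 (then +1.0353 / +3.8637)
    (1,4) via x @ 0.8179
    (0,4) via x @ 1.8531  # hit
  → r_1 = 1.8531
beam 2: φ=-45°, α=285°
  direction (0.2588, -0.9659); cell (2,4); t to first gridline: x 0.8114, y 0.5280 (then +3.8637 / +1.0353)
    (2,3) via y @ 0.5280
    (3,3) via x @ 0.8114  # hit
  → r_2 = 0.8114
beam 3: φ=45°, α=15°
  direction (0.9659, 0.2588); cell (2,4); t to first gridline: x 0.2174, y 1.8932 (then +1.0353 / +3.8637)
    (3,4) via x @ 0.2174
    (4,4) via x @ 1.2527
    (4,5) via y @ 1.8932  # hit
  → r_3 = 1.8932
beam 4: φ=135°, α=105°
  direction (-0.2588, 0.9659); cell (2,4); t to first gridline: x 3.0523, y 0.5073 (then +3.8637 / +1.0353)
    (2,5) via y @ 0.5073  # hit
  → r_4 = 0.5073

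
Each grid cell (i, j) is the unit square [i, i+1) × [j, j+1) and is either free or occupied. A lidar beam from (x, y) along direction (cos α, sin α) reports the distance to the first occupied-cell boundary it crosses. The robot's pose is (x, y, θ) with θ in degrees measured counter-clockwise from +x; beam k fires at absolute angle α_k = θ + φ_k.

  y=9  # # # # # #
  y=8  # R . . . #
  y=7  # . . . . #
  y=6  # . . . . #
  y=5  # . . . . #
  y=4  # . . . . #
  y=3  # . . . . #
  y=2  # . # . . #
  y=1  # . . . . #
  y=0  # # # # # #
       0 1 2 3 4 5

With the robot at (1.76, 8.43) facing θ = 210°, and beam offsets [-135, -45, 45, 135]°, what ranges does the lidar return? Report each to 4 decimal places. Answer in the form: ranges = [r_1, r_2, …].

ranges = [0.5901, 0.7868, 2.9364, 3.3543]

beam 1: φ=-135°, α=75°
  cosα=0.2588 sinα=0.9659 | (1,8) | tMaxX 0.9273 tMaxY 0.5901 | tΔX 3.8637 tΔY 1.0353
    t=0.5901 [y] (1,9) — stop
  → r_1 = 0.5901
beam 2: φ=-45°, α=165°
  cosα=-0.9659 sinα=0.2588 | (1,8) | tMaxX 0.7868 tMaxY 2.2023 | tΔX 1.0353 tΔY 3.8637
    t=0.7868 [x] (0,8) — stop
  → r_2 = 0.7868
beam 3: φ=45°, α=255°
  cosα=-0.2588 sinα=-0.9659 | (1,8) | tMaxX 2.9364 tMaxY 0.4452 | tΔX 3.8637 tΔY 1.0353
    t=0.4452 [y] (1,7)
    t=1.4804 [y] (1,6)
    t=2.5157 [y] (1,5)
    t=2.9364 [x] (0,5) — stop
  → r_3 = 2.9364
beam 4: φ=135°, α=345°
  cosα=0.9659 sinα=-0.2588 | (1,8) | tMaxX 0.2485 tMaxY 1.6614 | tΔX 1.0353 tΔY 3.8637
    t=0.2485 [x] (2,8)
    t=1.2837 [x] (3,8)
    t=1.6614 [y] (3,7)
    t=2.3190 [x] (4,7)
    t=3.3543 [x] (5,7) — stop
  → r_4 = 3.3543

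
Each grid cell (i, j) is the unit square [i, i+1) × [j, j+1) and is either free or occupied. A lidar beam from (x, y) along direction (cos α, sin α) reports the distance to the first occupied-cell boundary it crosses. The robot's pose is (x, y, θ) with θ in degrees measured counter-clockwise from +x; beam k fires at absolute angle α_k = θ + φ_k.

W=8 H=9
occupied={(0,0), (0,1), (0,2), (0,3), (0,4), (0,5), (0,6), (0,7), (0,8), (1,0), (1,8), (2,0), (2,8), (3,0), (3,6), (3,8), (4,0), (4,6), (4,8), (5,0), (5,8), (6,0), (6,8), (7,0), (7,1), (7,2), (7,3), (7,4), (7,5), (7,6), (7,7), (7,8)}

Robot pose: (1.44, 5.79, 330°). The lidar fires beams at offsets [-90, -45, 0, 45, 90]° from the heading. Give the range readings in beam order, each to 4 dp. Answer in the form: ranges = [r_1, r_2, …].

beam 1: φ=-90°, α=240°
  direction (-0.5000, -0.8660); cell (1,5); t to first gridline: x 0.8800, y 0.9122 (then +2.0000 / +1.1547)
    (0,5) via x @ 0.8800  # hit
  → r_1 = 0.8800
beam 2: φ=-45°, α=285°
  direction (0.2588, -0.9659); cell (1,5); t to first gridline: x 2.1637, y 0.8179 (then +3.8637 / +1.0353)
    (1,4) via y @ 0.8179
    (1,3) via y @ 1.8531
    (2,3) via x @ 2.1637
    (2,2) via y @ 2.8884
    (2,1) via y @ 3.9237
    (2,0) via y @ 4.9590  # hit
  → r_2 = 4.9590
beam 3: φ=0°, α=330°
  direction (0.8660, -0.5000); cell (1,5); t to first gridline: x 0.6466, y 1.5800 (then +1.1547 / +2.0000)
    (2,5) via x @ 0.6466
    (2,4) via y @ 1.5800
    (3,4) via x @ 1.8013
    (4,4) via x @ 2.9560
    (4,3) via y @ 3.5800
    (5,3) via x @ 4.1107
    (6,3) via x @ 5.2654
    (6,2) via y @ 5.5800
    (7,2) via x @ 6.4201  # hit
  → r_3 = 6.4201
beam 4: φ=45°, α=15°
  direction (0.9659, 0.2588); cell (1,5); t to first gridline: x 0.5798, y 0.8114 (then +1.0353 / +3.8637)
    (2,5) via x @ 0.5798
    (2,6) via y @ 0.8114
    (3,6) via x @ 1.6150  # hit
  → r_4 = 1.6150
beam 5: φ=90°, α=60°
  direction (0.5000, 0.8660); cell (1,5); t to first gridline: x 1.1200, y 0.2425 (then +2.0000 / +1.1547)
    (1,6) via y @ 0.2425
    (2,6) via x @ 1.1200
    (2,7) via y @ 1.3972
    (2,8) via y @ 2.5519  # hit
  → r_5 = 2.5519

ranges = [0.8800, 4.9590, 6.4201, 1.6150, 2.5519]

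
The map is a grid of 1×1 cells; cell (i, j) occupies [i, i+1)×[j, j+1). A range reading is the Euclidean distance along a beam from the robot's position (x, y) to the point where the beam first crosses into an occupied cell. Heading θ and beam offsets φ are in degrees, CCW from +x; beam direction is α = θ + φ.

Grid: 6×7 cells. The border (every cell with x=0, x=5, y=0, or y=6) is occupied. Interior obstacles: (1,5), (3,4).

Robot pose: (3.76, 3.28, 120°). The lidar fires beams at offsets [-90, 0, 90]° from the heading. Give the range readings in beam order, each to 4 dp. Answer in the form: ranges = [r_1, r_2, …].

ranges = [1.4318, 0.8314, 3.1870]

beam 1: φ=-90°, α=30°
  direction (0.8660, 0.5000); cell (3,3); t to first gridline: x 0.2771, y 1.4400 (then +1.1547 / +2.0000)
    (4,3) via x @ 0.2771
    (5,3) via x @ 1.4318  # hit
  → r_1 = 1.4318
beam 2: φ=0°, α=120°
  direction (-0.5000, 0.8660); cell (3,3); t to first gridline: x 1.5200, y 0.8314 (then +2.0000 / +1.1547)
    (3,4) via y @ 0.8314  # hit
  → r_2 = 0.8314
beam 3: φ=90°, α=210°
  direction (-0.8660, -0.5000); cell (3,3); t to first gridline: x 0.8776, y 0.5600 (then +1.1547 / +2.0000)
    (3,2) via y @ 0.5600
    (2,2) via x @ 0.8776
    (1,2) via x @ 2.0323
    (1,1) via y @ 2.5600
    (0,1) via x @ 3.1870  # hit
  → r_3 = 3.1870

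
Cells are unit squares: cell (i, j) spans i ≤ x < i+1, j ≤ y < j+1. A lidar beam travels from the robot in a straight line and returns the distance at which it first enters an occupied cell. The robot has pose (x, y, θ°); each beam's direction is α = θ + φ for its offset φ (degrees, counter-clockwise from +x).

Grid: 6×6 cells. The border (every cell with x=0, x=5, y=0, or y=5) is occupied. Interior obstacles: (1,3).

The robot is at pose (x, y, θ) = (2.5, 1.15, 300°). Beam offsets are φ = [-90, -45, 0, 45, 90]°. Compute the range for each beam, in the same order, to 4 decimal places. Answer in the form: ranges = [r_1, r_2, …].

ranges = [0.3000, 0.1553, 0.1732, 0.5796, 2.8868]

beam 1: φ=-90°, α=210°
  d=(-0.8660,-0.5000)  start (2,1)  tX=0.5774 tY=0.3000  stride 1/|dx|=1.1547 1/|dy|=2.0000
    cross y-line → (2,0), t=0.3000 (wall)
  → r_1 = 0.3000
beam 2: φ=-45°, α=255°
  d=(-0.2588,-0.9659)  start (2,1)  tX=1.9319 tY=0.1553  stride 1/|dx|=3.8637 1/|dy|=1.0353
    cross y-line → (2,0), t=0.1553 (wall)
  → r_2 = 0.1553
beam 3: φ=0°, α=300°
  d=(0.5000,-0.8660)  start (2,1)  tX=1.0000 tY=0.1732  stride 1/|dx|=2.0000 1/|dy|=1.1547
    cross y-line → (2,0), t=0.1732 (wall)
  → r_3 = 0.1732
beam 4: φ=45°, α=345°
  d=(0.9659,-0.2588)  start (2,1)  tX=0.5176 tY=0.5796  stride 1/|dx|=1.0353 1/|dy|=3.8637
    cross x-line → (3,1), t=0.5176
    cross y-line → (3,0), t=0.5796 (wall)
  → r_4 = 0.5796
beam 5: φ=90°, α=30°
  d=(0.8660,0.5000)  start (2,1)  tX=0.5774 tY=1.7000  stride 1/|dx|=1.1547 1/|dy|=2.0000
    cross x-line → (3,1), t=0.5774
    cross y-line → (3,2), t=1.7000
    cross x-line → (4,2), t=1.7321
    cross x-line → (5,2), t=2.8868 (wall)
  → r_5 = 2.8868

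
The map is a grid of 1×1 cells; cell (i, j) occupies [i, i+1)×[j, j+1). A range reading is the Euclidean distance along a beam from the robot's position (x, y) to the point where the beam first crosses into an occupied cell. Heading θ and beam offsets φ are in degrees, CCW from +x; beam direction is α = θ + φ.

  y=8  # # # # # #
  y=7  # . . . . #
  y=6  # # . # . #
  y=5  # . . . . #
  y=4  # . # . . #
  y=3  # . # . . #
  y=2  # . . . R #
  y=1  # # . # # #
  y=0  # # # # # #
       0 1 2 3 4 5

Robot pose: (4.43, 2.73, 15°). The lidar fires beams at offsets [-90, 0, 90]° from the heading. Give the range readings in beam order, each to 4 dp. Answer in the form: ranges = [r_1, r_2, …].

ranges = [0.7558, 0.5901, 3.3854]

beam 1: φ=-90°, α=285°
  d=(0.2588,-0.9659)  start (4,2)  tX=2.2023 tY=0.7558  stride 1/|dx|=3.8637 1/|dy|=1.0353
    cross y-line → (4,1), t=0.7558 (wall)
  → r_1 = 0.7558
beam 2: φ=0°, α=15°
  d=(0.9659,0.2588)  start (4,2)  tX=0.5901 tY=1.0432  stride 1/|dx|=1.0353 1/|dy|=3.8637
    cross x-line → (5,2), t=0.5901 (wall)
  → r_2 = 0.5901
beam 3: φ=90°, α=105°
  d=(-0.2588,0.9659)  start (4,2)  tX=1.6614 tY=0.2795  stride 1/|dx|=3.8637 1/|dy|=1.0353
    cross y-line → (4,3), t=0.2795
    cross y-line → (4,4), t=1.3148
    cross x-line → (3,4), t=1.6614
    cross y-line → (3,5), t=2.3501
    cross y-line → (3,6), t=3.3854 (wall)
  → r_3 = 3.3854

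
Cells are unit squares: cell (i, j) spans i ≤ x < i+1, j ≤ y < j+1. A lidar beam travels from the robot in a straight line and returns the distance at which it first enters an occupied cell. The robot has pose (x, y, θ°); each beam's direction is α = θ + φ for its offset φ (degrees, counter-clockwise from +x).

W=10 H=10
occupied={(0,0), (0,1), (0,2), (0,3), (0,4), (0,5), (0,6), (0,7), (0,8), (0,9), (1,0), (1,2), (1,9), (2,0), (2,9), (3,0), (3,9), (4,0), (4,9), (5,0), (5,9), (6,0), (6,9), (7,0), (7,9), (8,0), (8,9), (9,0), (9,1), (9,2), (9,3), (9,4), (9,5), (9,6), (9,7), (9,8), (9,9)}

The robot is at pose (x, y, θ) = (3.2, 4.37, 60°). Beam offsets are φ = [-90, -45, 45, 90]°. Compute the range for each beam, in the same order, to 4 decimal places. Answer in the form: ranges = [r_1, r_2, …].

ranges = [6.6973, 6.0046, 4.7933, 2.5403]

beam 1: φ=-90°, α=330°
  direction (0.8660, -0.5000); cell (3,4); t to first gridline: x 0.9238, y 0.7400 (then +1.1547 / +2.0000)
    (3,3) via y @ 0.7400
    (4,3) via x @ 0.9238
    (5,3) via x @ 2.0785
    (5,2) via y @ 2.7400
    (6,2) via x @ 3.2332
    (7,2) via x @ 4.3879
    (7,1) via y @ 4.7400
    (8,1) via x @ 5.5426
    (9,1) via x @ 6.6973  # hit
  → r_1 = 6.6973
beam 2: φ=-45°, α=15°
  direction (0.9659, 0.2588); cell (3,4); t to first gridline: x 0.8282, y 2.4341 (then +1.0353 / +3.8637)
    (4,4) via x @ 0.8282
    (5,4) via x @ 1.8635
    (5,5) via y @ 2.4341
    (6,5) via x @ 2.8988
    (7,5) via x @ 3.9340
    (8,5) via x @ 4.9693
    (9,5) via x @ 6.0046  # hit
  → r_2 = 6.0046
beam 3: φ=45°, α=105°
  direction (-0.2588, 0.9659); cell (3,4); t to first gridline: x 0.7727, y 0.6522 (then +3.8637 / +1.0353)
    (3,5) via y @ 0.6522
    (2,5) via x @ 0.7727
    (2,6) via y @ 1.6875
    (2,7) via y @ 2.7228
    (2,8) via y @ 3.7581
    (1,8) via x @ 4.6364
    (1,9) via y @ 4.7933  # hit
  → r_3 = 4.7933
beam 4: φ=90°, α=150°
  direction (-0.8660, 0.5000); cell (3,4); t to first gridline: x 0.2309, y 1.2600 (then +1.1547 / +2.0000)
    (2,4) via x @ 0.2309
    (2,5) via y @ 1.2600
    (1,5) via x @ 1.3856
    (0,5) via x @ 2.5403  # hit
  → r_4 = 2.5403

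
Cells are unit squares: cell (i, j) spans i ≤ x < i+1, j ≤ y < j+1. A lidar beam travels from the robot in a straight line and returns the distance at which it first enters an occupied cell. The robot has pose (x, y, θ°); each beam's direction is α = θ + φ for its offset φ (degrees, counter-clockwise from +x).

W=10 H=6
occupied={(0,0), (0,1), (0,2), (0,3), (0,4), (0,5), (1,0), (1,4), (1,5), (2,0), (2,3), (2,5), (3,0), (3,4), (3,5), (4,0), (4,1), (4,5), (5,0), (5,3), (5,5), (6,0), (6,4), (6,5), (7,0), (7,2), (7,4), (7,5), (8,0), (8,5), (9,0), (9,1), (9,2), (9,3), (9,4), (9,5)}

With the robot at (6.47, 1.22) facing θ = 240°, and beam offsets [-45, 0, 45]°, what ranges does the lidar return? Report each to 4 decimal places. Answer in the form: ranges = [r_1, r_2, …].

ranges = [0.8500, 0.2540, 0.2278]

beam 1: φ=-45°, α=195°
  cosα=-0.9659 sinα=-0.2588 | (6,1) | tMaxX 0.4866 tMaxY 0.8500 | tΔX 1.0353 tΔY 3.8637
    t=0.4866 [x] (5,1)
    t=0.8500 [y] (5,0) — stop
  → r_1 = 0.8500
beam 2: φ=0°, α=240°
  cosα=-0.5000 sinα=-0.8660 | (6,1) | tMaxX 0.9400 tMaxY 0.2540 | tΔX 2.0000 tΔY 1.1547
    t=0.2540 [y] (6,0) — stop
  → r_2 = 0.2540
beam 3: φ=45°, α=285°
  cosα=0.2588 sinα=-0.9659 | (6,1) | tMaxX 2.0478 tMaxY 0.2278 | tΔX 3.8637 tΔY 1.0353
    t=0.2278 [y] (6,0) — stop
  → r_3 = 0.2278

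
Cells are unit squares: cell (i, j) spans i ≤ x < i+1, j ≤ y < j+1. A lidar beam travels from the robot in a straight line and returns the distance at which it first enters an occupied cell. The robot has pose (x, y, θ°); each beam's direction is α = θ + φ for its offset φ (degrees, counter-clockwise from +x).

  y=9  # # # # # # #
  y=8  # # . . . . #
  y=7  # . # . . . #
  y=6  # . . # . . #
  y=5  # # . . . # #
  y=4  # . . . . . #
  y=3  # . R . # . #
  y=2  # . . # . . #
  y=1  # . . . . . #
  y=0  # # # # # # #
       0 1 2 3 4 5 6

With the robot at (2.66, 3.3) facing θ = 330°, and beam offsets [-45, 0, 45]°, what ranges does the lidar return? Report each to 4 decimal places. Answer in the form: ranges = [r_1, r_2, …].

beam 1: φ=-45°, α=285°
  direction (0.2588, -0.9659); cell (2,3); t to first gridline: x 1.3137, y 0.3106 (then +3.8637 / +1.0353)
    (2,2) via y @ 0.3106
    (3,2) via x @ 1.3137  # hit
  → r_1 = 1.3137
beam 2: φ=0°, α=330°
  direction (0.8660, -0.5000); cell (2,3); t to first gridline: x 0.3926, y 0.6000 (then +1.1547 / +2.0000)
    (3,3) via x @ 0.3926
    (3,2) via y @ 0.6000  # hit
  → r_2 = 0.6000
beam 3: φ=45°, α=15°
  direction (0.9659, 0.2588); cell (2,3); t to first gridline: x 0.3520, y 2.7046 (then +1.0353 / +3.8637)
    (3,3) via x @ 0.3520
    (4,3) via x @ 1.3873  # hit
  → r_3 = 1.3873

ranges = [1.3137, 0.6000, 1.3873]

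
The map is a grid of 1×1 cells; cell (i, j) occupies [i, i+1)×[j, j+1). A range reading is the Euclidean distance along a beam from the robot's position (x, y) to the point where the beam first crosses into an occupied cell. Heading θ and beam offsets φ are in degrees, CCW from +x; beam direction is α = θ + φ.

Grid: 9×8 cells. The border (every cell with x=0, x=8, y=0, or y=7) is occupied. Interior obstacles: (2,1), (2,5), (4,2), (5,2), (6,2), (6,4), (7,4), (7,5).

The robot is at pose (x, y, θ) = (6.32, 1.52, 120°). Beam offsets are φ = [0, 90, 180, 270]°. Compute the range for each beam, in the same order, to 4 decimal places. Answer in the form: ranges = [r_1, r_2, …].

beam 1: φ=0°, α=120°
  d=(-0.5000,0.8660)  start (6,1)  tX=0.6400 tY=0.5543  stride 1/|dx|=2.0000 1/|dy|=1.1547
    cross y-line → (6,2), t=0.5543 (wall)
  → r_1 = 0.5543
beam 2: φ=90°, α=210°
  d=(-0.8660,-0.5000)  start (6,1)  tX=0.3695 tY=1.0400  stride 1/|dx|=1.1547 1/|dy|=2.0000
    cross x-line → (5,1), t=0.3695
    cross y-line → (5,0), t=1.0400 (wall)
  → r_2 = 1.0400
beam 3: φ=180°, α=300°
  d=(0.5000,-0.8660)  start (6,1)  tX=1.3600 tY=0.6004  stride 1/|dx|=2.0000 1/|dy|=1.1547
    cross y-line → (6,0), t=0.6004 (wall)
  → r_3 = 0.6004
beam 4: φ=270°, α=30°
  d=(0.8660,0.5000)  start (6,1)  tX=0.7852 tY=0.9600  stride 1/|dx|=1.1547 1/|dy|=2.0000
    cross x-line → (7,1), t=0.7852
    cross y-line → (7,2), t=0.9600
    cross x-line → (8,2), t=1.9399 (wall)
  → r_4 = 1.9399

ranges = [0.5543, 1.0400, 0.6004, 1.9399]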